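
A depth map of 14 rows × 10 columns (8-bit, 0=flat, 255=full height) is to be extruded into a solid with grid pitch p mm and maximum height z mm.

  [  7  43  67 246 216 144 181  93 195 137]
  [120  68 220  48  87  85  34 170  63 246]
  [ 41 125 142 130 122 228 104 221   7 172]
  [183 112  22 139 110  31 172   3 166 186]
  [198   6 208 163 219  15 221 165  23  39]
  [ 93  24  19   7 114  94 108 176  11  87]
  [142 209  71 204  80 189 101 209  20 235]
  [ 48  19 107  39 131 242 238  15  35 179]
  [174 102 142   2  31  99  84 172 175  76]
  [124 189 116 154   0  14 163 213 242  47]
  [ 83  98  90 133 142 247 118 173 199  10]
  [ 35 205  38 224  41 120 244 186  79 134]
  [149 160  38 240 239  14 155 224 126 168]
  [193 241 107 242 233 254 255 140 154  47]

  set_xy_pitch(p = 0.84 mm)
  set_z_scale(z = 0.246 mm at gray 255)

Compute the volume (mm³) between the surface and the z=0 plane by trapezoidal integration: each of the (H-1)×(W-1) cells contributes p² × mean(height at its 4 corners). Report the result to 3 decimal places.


height_mm = gray/255 × 0.246; cell vol = 0.84² × mean(4 corners)
unit = 0.84² × 0.246 / (4×255) = 0.000170174 mm³ per gray-sum
row 0: Σ corner-gray over 9 cells = 4430  → 0.7539
row 1: Σ corner-gray over 9 cells = 4287  → 0.7295
row 2: Σ corner-gray over 9 cells = 4250  → 0.7232
row 3: Σ corner-gray over 9 cells = 4156  → 0.7072
row 4: Σ corner-gray over 9 cells = 3563  → 0.6063
row 5: Σ corner-gray over 9 cells = 3829  → 0.6516
row 6: Σ corner-gray over 9 cells = 4422  → 0.7525
row 7: Σ corner-gray over 9 cells = 3743  → 0.6370
row 8: Σ corner-gray over 9 cells = 4217  → 0.7176
row 9: Σ corner-gray over 9 cells = 4846  → 0.8247
row 10: Σ corner-gray over 9 cells = 4936  → 0.8400
row 11: Σ corner-gray over 9 cells = 5152  → 0.8767
row 12: Σ corner-gray over 9 cells = 6201  → 1.0552
Σ rows: total corner-gray = 58032  → 9.8755 mm³

9.876


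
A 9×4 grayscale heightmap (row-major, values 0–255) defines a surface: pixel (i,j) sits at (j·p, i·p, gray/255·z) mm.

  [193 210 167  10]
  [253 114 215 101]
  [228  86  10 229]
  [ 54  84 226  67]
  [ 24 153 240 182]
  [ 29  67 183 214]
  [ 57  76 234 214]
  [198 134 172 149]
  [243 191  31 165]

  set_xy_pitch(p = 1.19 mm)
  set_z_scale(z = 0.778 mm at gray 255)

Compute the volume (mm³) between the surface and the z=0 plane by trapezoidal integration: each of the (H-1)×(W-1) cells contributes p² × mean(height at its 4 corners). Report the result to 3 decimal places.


height_mm = gray/255 × 0.778; cell vol = 1.19² × mean(4 corners)
unit = 1.19² × 0.778 / (4×255) = 0.00108012 mm³ per gray-sum
row 0: Σ corner-gray over 3 cells = 1969  → 2.1268
row 1: Σ corner-gray over 3 cells = 1661  → 1.7941
row 2: Σ corner-gray over 3 cells = 1390  → 1.5014
row 3: Σ corner-gray over 3 cells = 1733  → 1.8719
row 4: Σ corner-gray over 3 cells = 1735  → 1.8740
row 5: Σ corner-gray over 3 cells = 1634  → 1.7649
row 6: Σ corner-gray over 3 cells = 1850  → 1.9982
row 7: Σ corner-gray over 3 cells = 1811  → 1.9561
Σ rows: total corner-gray = 13783  → 14.8873 mm³

14.887


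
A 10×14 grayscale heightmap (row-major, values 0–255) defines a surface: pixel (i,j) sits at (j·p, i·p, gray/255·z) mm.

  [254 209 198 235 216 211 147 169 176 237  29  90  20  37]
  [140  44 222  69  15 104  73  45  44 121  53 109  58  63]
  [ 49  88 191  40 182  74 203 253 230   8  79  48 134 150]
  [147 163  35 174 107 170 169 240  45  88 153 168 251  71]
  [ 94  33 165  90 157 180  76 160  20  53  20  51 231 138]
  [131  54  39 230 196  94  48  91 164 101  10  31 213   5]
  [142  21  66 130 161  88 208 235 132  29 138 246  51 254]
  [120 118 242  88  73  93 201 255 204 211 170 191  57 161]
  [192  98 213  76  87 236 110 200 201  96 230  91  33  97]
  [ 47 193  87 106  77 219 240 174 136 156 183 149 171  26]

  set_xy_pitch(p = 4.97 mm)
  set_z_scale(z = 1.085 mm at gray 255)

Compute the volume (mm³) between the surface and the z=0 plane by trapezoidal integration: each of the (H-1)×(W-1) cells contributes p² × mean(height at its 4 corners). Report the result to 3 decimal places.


1557.370

height_mm = gray/255 × 1.085; cell vol = 4.97² × mean(4 corners)
unit = 4.97² × 1.085 / (4×255) = 0.026275 mm³ per gray-sum
row 0: Σ corner-gray over 13 cells = 6282  → 165.0594
row 1: Σ corner-gray over 13 cells = 5376  → 141.2543
row 2: Σ corner-gray over 13 cells = 7003  → 184.0037
row 3: Σ corner-gray over 13 cells = 6448  → 169.4211
row 4: Σ corner-gray over 13 cells = 5382  → 141.4119
row 5: Σ corner-gray over 13 cells = 6084  → 159.8570
row 6: Σ corner-gray over 13 cells = 7493  → 196.8784
row 7: Σ corner-gray over 13 cells = 7718  → 202.7903
row 8: Σ corner-gray over 13 cells = 7486  → 196.6945
Σ rows: total corner-gray = 59272  → 1557.3704 mm³


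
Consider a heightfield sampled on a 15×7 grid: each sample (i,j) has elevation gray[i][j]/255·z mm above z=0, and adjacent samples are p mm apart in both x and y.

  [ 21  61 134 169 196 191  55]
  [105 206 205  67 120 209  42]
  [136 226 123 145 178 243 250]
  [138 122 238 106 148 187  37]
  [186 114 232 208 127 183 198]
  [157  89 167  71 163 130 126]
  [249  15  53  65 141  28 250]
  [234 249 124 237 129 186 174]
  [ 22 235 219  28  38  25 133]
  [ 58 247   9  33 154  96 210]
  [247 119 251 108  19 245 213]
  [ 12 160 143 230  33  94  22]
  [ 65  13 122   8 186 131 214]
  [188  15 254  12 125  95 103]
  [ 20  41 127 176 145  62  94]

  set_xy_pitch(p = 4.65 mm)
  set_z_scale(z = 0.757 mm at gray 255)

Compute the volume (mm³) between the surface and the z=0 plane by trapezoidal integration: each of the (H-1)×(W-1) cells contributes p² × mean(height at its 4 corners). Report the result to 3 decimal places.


height_mm = gray/255 × 0.757; cell vol = 4.65² × mean(4 corners)
unit = 4.65² × 0.757 / (4×255) = 0.0160473 mm³ per gray-sum
row 0: Σ corner-gray over 6 cells = 3339  → 53.5819
row 1: Σ corner-gray over 6 cells = 3977  → 63.8201
row 2: Σ corner-gray over 6 cells = 3993  → 64.0768
row 3: Σ corner-gray over 6 cells = 3889  → 62.4079
row 4: Σ corner-gray over 6 cells = 3635  → 58.3319
row 5: Σ corner-gray over 6 cells = 2626  → 42.1402
row 6: Σ corner-gray over 6 cells = 3361  → 53.9349
row 7: Σ corner-gray over 6 cells = 3503  → 56.2136
row 8: Σ corner-gray over 6 cells = 2591  → 41.5785
row 9: Σ corner-gray over 6 cells = 3290  → 52.7956
row 10: Σ corner-gray over 6 cells = 3298  → 52.9240
row 11: Σ corner-gray over 6 cells = 2553  → 40.9687
row 12: Σ corner-gray over 6 cells = 2492  → 39.9898
row 13: Σ corner-gray over 6 cells = 2509  → 40.2626
Σ rows: total corner-gray = 45056  → 723.0266 mm³

723.027


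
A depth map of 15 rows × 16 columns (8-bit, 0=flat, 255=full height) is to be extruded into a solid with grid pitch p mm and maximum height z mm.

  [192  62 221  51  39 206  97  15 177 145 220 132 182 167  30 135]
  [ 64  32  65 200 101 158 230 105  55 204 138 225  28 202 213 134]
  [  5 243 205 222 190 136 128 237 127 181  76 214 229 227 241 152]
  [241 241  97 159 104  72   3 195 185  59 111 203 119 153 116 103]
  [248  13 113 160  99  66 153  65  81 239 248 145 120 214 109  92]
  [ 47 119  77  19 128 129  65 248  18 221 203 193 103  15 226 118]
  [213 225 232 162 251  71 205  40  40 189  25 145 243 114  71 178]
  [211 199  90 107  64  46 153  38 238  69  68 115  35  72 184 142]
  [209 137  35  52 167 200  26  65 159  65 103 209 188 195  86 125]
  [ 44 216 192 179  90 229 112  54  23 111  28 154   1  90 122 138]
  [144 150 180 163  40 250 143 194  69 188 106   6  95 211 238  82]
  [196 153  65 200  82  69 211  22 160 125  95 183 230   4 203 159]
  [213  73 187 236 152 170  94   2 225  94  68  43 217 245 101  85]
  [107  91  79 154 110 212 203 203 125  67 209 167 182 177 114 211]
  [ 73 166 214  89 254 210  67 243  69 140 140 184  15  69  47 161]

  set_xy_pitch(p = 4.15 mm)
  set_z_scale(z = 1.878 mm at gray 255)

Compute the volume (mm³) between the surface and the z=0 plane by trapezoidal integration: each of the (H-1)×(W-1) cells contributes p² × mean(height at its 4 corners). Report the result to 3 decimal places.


3605.801

height_mm = gray/255 × 1.878; cell vol = 4.15² × mean(4 corners)
unit = 4.15² × 1.878 / (4×255) = 0.0317097 mm³ per gray-sum
row 0: Σ corner-gray over 15 cells = 7925  → 251.2991
row 1: Σ corner-gray over 15 cells = 9579  → 303.7469
row 2: Σ corner-gray over 15 cells = 9447  → 299.5612
row 3: Σ corner-gray over 15 cells = 7968  → 252.6626
row 4: Σ corner-gray over 15 cells = 7683  → 243.6253
row 5: Σ corner-gray over 15 cells = 8110  → 257.1654
row 6: Σ corner-gray over 15 cells = 7726  → 244.9888
row 7: Σ corner-gray over 15 cells = 7017  → 222.5067
row 8: Σ corner-gray over 15 cells = 7092  → 224.8849
row 9: Σ corner-gray over 15 cells = 7676  → 243.4034
row 10: Σ corner-gray over 15 cells = 8251  → 261.6364
row 11: Σ corner-gray over 15 cells = 8071  → 255.9287
row 12: Σ corner-gray over 15 cells = 8616  → 273.2104
row 13: Σ corner-gray over 15 cells = 8552  → 271.1810
Σ rows: total corner-gray = 113713  → 3605.8008 mm³


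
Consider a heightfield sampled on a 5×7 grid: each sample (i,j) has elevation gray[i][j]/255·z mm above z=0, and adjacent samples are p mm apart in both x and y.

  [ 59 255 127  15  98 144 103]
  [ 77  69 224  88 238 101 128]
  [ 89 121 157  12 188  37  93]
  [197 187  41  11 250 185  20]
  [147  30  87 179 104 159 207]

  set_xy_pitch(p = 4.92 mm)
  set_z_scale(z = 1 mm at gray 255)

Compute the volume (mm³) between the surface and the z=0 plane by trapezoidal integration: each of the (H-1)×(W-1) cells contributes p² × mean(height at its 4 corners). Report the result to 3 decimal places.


278.991

height_mm = gray/255 × 1; cell vol = 4.92² × mean(4 corners)
unit = 4.92² × 1 / (4×255) = 0.0237318 mm³ per gray-sum
row 0: Σ corner-gray over 6 cells = 3085  → 73.2125
row 1: Σ corner-gray over 6 cells = 2857  → 67.8017
row 2: Σ corner-gray over 6 cells = 2777  → 65.9031
row 3: Σ corner-gray over 6 cells = 3037  → 72.0734
Σ rows: total corner-gray = 11756  → 278.9906 mm³


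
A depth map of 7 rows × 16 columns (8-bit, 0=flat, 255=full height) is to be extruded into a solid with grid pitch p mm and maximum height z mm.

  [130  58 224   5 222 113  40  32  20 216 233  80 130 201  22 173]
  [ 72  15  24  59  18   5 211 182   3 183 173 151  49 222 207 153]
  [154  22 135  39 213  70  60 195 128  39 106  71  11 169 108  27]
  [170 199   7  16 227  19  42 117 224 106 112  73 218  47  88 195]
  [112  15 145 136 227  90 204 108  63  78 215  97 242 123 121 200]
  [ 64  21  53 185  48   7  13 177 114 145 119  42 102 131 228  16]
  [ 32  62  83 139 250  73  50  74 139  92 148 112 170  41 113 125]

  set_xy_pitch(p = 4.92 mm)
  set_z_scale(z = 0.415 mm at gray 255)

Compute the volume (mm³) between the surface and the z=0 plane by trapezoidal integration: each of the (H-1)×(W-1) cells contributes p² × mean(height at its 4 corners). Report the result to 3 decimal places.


height_mm = gray/255 × 0.415; cell vol = 4.92² × mean(4 corners)
unit = 4.92² × 0.415 / (4×255) = 0.00984868 mm³ per gray-sum
row 0: Σ corner-gray over 15 cells = 6724  → 66.2225
row 1: Σ corner-gray over 15 cells = 6142  → 60.4906
row 2: Σ corner-gray over 15 cells = 6268  → 61.7315
row 3: Σ corner-gray over 15 cells = 7395  → 72.8310
row 4: Σ corner-gray over 15 cells = 6890  → 67.8574
row 5: Σ corner-gray over 15 cells = 6099  → 60.0671
Σ rows: total corner-gray = 39518  → 389.2002 mm³

389.200


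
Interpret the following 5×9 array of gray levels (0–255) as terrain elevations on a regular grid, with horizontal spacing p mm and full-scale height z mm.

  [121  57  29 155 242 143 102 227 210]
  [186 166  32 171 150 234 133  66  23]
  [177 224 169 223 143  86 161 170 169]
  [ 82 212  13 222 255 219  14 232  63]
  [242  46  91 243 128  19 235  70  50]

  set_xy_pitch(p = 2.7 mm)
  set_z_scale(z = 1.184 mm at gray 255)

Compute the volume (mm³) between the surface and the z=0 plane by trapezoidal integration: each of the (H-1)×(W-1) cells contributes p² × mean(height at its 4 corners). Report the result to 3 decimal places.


height_mm = gray/255 × 1.184; cell vol = 2.7² × mean(4 corners)
unit = 2.7² × 1.184 / (4×255) = 0.00846212 mm³ per gray-sum
row 0: Σ corner-gray over 8 cells = 4354  → 36.8441
row 1: Σ corner-gray over 8 cells = 4811  → 40.7112
row 2: Σ corner-gray over 8 cells = 5177  → 43.8084
row 3: Σ corner-gray over 8 cells = 4435  → 37.5295
Σ rows: total corner-gray = 18777  → 158.8932 mm³

158.893


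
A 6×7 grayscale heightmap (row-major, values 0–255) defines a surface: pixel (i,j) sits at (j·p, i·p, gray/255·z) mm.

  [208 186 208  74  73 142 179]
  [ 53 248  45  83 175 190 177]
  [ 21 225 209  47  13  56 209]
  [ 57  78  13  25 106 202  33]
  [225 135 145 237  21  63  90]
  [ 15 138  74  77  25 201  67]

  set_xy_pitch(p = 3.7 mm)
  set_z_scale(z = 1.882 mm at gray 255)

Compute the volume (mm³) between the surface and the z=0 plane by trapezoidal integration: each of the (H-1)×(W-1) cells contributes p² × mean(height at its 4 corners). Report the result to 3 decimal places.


350.070

height_mm = gray/255 × 1.882; cell vol = 3.7² × mean(4 corners)
unit = 3.7² × 1.882 / (4×255) = 0.0252594 mm³ per gray-sum
row 0: Σ corner-gray over 6 cells = 3465  → 87.5238
row 1: Σ corner-gray over 6 cells = 3042  → 76.8391
row 2: Σ corner-gray over 6 cells = 2268  → 57.2883
row 3: Σ corner-gray over 6 cells = 2455  → 62.0118
row 4: Σ corner-gray over 6 cells = 2629  → 66.4069
Σ rows: total corner-gray = 13859  → 350.0699 mm³


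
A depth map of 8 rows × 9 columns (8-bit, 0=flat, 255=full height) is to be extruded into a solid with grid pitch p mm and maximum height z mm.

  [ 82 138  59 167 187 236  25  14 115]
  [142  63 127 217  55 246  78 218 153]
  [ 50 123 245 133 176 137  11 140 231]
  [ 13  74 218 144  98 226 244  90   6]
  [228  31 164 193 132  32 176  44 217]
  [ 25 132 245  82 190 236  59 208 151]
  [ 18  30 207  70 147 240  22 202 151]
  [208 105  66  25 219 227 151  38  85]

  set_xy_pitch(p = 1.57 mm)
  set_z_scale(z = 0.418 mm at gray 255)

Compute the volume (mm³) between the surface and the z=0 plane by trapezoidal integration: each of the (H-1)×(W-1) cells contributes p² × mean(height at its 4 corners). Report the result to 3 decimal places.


30.500

height_mm = gray/255 × 0.418; cell vol = 1.57² × mean(4 corners)
unit = 1.57² × 0.418 / (4×255) = 0.00101013 mm³ per gray-sum
row 0: Σ corner-gray over 8 cells = 4152  → 4.1940
row 1: Σ corner-gray over 8 cells = 4514  → 4.5597
row 2: Σ corner-gray over 8 cells = 4418  → 4.4627
row 3: Σ corner-gray over 8 cells = 4196  → 4.2385
row 4: Σ corner-gray over 8 cells = 4469  → 4.5143
row 5: Σ corner-gray over 8 cells = 4485  → 4.5304
row 6: Σ corner-gray over 8 cells = 3960  → 4.0001
Σ rows: total corner-gray = 30194  → 30.4997 mm³


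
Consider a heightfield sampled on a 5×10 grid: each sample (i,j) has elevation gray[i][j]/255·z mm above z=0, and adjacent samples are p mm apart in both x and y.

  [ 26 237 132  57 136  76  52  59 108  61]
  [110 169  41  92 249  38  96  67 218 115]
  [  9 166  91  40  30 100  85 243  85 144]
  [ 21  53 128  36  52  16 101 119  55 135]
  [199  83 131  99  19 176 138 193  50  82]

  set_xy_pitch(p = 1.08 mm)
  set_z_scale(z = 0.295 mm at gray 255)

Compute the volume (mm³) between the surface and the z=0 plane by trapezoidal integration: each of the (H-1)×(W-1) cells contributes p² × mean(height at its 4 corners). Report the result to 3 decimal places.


height_mm = gray/255 × 0.295; cell vol = 1.08² × mean(4 corners)
unit = 1.08² × 0.295 / (4×255) = 0.000337341 mm³ per gray-sum
row 0: Σ corner-gray over 9 cells = 3966  → 1.3379
row 1: Σ corner-gray over 9 cells = 3998  → 1.3487
row 2: Σ corner-gray over 9 cells = 3109  → 1.0488
row 3: Σ corner-gray over 9 cells = 3335  → 1.1250
Σ rows: total corner-gray = 14408  → 4.8604 mm³

4.860


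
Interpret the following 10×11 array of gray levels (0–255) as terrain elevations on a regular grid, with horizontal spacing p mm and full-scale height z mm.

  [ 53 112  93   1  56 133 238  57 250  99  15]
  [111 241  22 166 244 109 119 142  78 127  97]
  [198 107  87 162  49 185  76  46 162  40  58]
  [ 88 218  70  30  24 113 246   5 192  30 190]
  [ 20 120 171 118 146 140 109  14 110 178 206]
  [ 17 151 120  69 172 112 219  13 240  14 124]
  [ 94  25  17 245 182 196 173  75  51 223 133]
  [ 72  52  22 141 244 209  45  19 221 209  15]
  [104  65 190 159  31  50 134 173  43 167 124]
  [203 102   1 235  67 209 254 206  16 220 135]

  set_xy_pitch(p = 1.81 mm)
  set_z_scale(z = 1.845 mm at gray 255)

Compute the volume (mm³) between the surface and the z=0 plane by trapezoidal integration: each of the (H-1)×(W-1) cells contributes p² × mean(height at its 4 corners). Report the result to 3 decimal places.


255.252

height_mm = gray/255 × 1.845; cell vol = 1.81² × mean(4 corners)
unit = 1.81² × 1.845 / (4×255) = 0.00592589 mm³ per gray-sum
row 0: Σ corner-gray over 10 cells = 4850  → 28.7406
row 1: Σ corner-gray over 10 cells = 4788  → 28.3731
row 2: Σ corner-gray over 10 cells = 4218  → 24.9954
row 3: Σ corner-gray over 10 cells = 4572  → 27.0932
row 4: Σ corner-gray over 10 cells = 4799  → 28.4383
row 5: Σ corner-gray over 10 cells = 4962  → 29.4043
row 6: Σ corner-gray over 10 cells = 5012  → 29.7005
row 7: Σ corner-gray over 10 cells = 4663  → 27.6324
row 8: Σ corner-gray over 10 cells = 5210  → 30.8739
Σ rows: total corner-gray = 43074  → 255.2516 mm³


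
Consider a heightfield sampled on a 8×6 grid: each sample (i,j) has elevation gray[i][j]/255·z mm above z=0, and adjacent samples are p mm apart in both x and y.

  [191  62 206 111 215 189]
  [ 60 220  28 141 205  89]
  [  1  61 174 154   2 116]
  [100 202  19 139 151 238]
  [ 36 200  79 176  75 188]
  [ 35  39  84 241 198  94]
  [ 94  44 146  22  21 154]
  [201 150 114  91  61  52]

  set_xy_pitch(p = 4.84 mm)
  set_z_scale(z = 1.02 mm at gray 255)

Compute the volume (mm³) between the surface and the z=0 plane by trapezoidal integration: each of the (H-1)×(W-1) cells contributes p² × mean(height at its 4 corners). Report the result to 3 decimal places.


382.938

height_mm = gray/255 × 1.02; cell vol = 4.84² × mean(4 corners)
unit = 4.84² × 1.02 / (4×255) = 0.0234256 mm³ per gray-sum
row 0: Σ corner-gray over 5 cells = 2905  → 68.0514
row 1: Σ corner-gray over 5 cells = 2236  → 52.3796
row 2: Σ corner-gray over 5 cells = 2259  → 52.9184
row 3: Σ corner-gray over 5 cells = 2644  → 61.9373
row 4: Σ corner-gray over 5 cells = 2537  → 59.4307
row 5: Σ corner-gray over 5 cells = 1967  → 46.0782
row 6: Σ corner-gray over 5 cells = 1799  → 42.1427
Σ rows: total corner-gray = 16347  → 382.9383 mm³


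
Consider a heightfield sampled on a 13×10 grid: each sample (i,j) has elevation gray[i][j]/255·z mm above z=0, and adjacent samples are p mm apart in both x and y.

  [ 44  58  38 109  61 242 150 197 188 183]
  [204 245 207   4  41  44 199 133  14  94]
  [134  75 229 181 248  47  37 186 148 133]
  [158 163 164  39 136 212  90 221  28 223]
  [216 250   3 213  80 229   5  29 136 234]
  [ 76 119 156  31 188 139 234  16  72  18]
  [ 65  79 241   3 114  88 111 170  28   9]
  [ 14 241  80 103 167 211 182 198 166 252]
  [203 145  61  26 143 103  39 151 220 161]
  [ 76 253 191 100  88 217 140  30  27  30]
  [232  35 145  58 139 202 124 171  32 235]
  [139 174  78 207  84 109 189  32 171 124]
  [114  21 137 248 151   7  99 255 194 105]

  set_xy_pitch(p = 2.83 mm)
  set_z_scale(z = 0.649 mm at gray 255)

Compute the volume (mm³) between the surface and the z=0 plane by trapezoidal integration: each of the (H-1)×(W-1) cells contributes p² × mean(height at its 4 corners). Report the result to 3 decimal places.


height_mm = gray/255 × 0.649; cell vol = 2.83² × mean(4 corners)
unit = 2.83² × 0.649 / (4×255) = 0.00509586 mm³ per gray-sum
row 0: Σ corner-gray over 9 cells = 4385  → 22.3453
row 1: Σ corner-gray over 9 cells = 4641  → 23.6499
row 2: Σ corner-gray over 9 cells = 5056  → 25.7647
row 3: Σ corner-gray over 9 cells = 4827  → 24.5977
row 4: Σ corner-gray over 9 cells = 4344  → 22.1364
row 5: Σ corner-gray over 9 cells = 3746  → 19.0891
row 6: Σ corner-gray over 9 cells = 4704  → 23.9709
row 7: Σ corner-gray over 9 cells = 5102  → 25.9991
row 8: Σ corner-gray over 9 cells = 4338  → 22.1058
row 9: Σ corner-gray over 9 cells = 4477  → 22.8142
row 10: Σ corner-gray over 9 cells = 4630  → 23.5938
row 11: Σ corner-gray over 9 cells = 4794  → 24.4295
Σ rows: total corner-gray = 55044  → 280.4965 mm³

280.496


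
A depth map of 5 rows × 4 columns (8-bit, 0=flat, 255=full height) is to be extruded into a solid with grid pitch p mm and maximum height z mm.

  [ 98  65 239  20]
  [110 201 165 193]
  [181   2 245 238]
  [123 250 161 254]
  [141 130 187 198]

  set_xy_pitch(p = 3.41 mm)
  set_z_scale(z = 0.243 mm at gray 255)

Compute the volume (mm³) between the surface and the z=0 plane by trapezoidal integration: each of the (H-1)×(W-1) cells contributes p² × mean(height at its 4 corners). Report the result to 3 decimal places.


22.142

height_mm = gray/255 × 0.243; cell vol = 3.41² × mean(4 corners)
unit = 3.41² × 0.243 / (4×255) = 0.00277022 mm³ per gray-sum
row 0: Σ corner-gray over 3 cells = 1761  → 4.8784
row 1: Σ corner-gray over 3 cells = 1948  → 5.3964
row 2: Σ corner-gray over 3 cells = 2112  → 5.8507
row 3: Σ corner-gray over 3 cells = 2172  → 6.0169
Σ rows: total corner-gray = 7993  → 22.1424 mm³


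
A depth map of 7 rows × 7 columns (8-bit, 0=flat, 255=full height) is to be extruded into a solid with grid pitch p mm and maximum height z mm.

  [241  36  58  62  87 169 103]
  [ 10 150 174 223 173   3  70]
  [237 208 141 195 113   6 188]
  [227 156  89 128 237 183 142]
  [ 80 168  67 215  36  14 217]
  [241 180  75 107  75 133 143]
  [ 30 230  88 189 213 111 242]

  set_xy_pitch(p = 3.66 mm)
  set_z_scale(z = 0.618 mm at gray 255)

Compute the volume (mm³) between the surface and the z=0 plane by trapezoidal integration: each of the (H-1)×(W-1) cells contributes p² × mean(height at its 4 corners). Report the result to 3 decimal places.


155.895

height_mm = gray/255 × 0.618; cell vol = 3.66² × mean(4 corners)
unit = 3.66² × 0.618 / (4×255) = 0.00811616 mm³ per gray-sum
row 0: Σ corner-gray over 6 cells = 2694  → 21.8649
row 1: Σ corner-gray over 6 cells = 3277  → 26.5966
row 2: Σ corner-gray over 6 cells = 3706  → 30.0785
row 3: Σ corner-gray over 6 cells = 3252  → 26.3937
row 4: Σ corner-gray over 6 cells = 2821  → 22.8957
row 5: Σ corner-gray over 6 cells = 3458  → 28.0657
Σ rows: total corner-gray = 19208  → 155.8952 mm³


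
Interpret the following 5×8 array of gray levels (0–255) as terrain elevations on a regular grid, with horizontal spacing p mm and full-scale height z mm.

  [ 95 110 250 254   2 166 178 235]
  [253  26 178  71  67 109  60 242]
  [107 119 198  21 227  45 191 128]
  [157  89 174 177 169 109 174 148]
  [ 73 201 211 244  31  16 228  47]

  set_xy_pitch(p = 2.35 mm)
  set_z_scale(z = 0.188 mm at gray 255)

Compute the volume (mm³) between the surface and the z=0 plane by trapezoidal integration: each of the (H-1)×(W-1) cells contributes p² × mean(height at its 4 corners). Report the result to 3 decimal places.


height_mm = gray/255 × 0.188; cell vol = 2.35² × mean(4 corners)
unit = 2.35² × 0.188 / (4×255) = 0.00101787 mm³ per gray-sum
row 0: Σ corner-gray over 7 cells = 3767  → 3.8343
row 1: Σ corner-gray over 7 cells = 3354  → 3.4139
row 2: Σ corner-gray over 7 cells = 3926  → 3.9962
row 3: Σ corner-gray over 7 cells = 4071  → 4.1438
Σ rows: total corner-gray = 15118  → 15.3882 mm³

15.388


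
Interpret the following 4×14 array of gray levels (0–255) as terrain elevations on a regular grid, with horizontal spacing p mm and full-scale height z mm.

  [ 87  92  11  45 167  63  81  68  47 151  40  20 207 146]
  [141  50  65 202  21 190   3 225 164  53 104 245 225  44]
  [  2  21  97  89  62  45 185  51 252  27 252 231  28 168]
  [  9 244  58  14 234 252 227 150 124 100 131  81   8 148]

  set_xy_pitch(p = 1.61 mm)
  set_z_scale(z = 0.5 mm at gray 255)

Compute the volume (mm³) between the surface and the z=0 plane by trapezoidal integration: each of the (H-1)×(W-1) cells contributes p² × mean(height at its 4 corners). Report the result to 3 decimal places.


height_mm = gray/255 × 0.5; cell vol = 1.61² × mean(4 corners)
unit = 1.61² × 0.5 / (4×255) = 0.00127064 mm³ per gray-sum
row 0: Σ corner-gray over 13 cells = 5496  → 6.9834
row 1: Σ corner-gray over 13 cells = 6129  → 7.7877
row 2: Σ corner-gray over 13 cells = 6253  → 7.9453
Σ rows: total corner-gray = 17878  → 22.7165 mm³

22.716


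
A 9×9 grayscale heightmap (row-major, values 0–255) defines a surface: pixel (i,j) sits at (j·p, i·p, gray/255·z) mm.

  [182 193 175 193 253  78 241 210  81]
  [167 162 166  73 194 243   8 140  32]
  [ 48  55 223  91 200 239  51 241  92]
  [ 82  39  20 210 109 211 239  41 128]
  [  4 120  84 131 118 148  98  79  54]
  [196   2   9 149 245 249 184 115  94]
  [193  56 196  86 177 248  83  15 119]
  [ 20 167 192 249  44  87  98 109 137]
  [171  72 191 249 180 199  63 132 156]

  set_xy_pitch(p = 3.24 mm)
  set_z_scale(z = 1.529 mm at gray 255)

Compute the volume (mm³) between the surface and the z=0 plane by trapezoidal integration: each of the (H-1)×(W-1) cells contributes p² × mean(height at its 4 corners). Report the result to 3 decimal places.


height_mm = gray/255 × 1.529; cell vol = 3.24² × mean(4 corners)
unit = 3.24² × 1.529 / (4×255) = 0.0157361 mm³ per gray-sum
row 0: Σ corner-gray over 8 cells = 5120  → 80.5689
row 1: Σ corner-gray over 8 cells = 4511  → 70.9856
row 2: Σ corner-gray over 8 cells = 4288  → 67.4764
row 3: Σ corner-gray over 8 cells = 3562  → 56.0520
row 4: Σ corner-gray over 8 cells = 3810  → 59.9546
row 5: Σ corner-gray over 8 cells = 4230  → 66.5637
row 6: Σ corner-gray over 8 cells = 4083  → 64.2505
row 7: Σ corner-gray over 8 cells = 4548  → 71.5678
Σ rows: total corner-gray = 34152  → 537.4196 mm³

537.420


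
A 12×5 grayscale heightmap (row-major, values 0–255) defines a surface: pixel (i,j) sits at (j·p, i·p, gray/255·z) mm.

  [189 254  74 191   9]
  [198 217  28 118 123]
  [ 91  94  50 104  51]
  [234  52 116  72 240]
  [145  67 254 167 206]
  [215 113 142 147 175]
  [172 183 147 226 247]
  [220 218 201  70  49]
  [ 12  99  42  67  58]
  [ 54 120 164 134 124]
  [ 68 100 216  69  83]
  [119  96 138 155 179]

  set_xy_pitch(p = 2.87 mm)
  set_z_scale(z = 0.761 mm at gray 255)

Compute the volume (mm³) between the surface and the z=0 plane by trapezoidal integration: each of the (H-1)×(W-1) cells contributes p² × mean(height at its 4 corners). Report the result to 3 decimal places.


height_mm = gray/255 × 0.761; cell vol = 2.87² × mean(4 corners)
unit = 2.87² × 0.761 / (4×255) = 0.00614537 mm³ per gray-sum
row 0: Σ corner-gray over 4 cells = 2283  → 14.0299
row 1: Σ corner-gray over 4 cells = 1685  → 10.3550
row 2: Σ corner-gray over 4 cells = 1592  → 9.7834
row 3: Σ corner-gray over 4 cells = 2281  → 14.0176
row 4: Σ corner-gray over 4 cells = 2521  → 15.4925
row 5: Σ corner-gray over 4 cells = 2725  → 16.7461
row 6: Σ corner-gray over 4 cells = 2778  → 17.0718
row 7: Σ corner-gray over 4 cells = 1733  → 10.6499
row 8: Σ corner-gray over 4 cells = 1500  → 9.2181
row 9: Σ corner-gray over 4 cells = 1935  → 11.8913
row 10: Σ corner-gray over 4 cells = 1997  → 12.2723
Σ rows: total corner-gray = 23030  → 141.5280 mm³

141.528


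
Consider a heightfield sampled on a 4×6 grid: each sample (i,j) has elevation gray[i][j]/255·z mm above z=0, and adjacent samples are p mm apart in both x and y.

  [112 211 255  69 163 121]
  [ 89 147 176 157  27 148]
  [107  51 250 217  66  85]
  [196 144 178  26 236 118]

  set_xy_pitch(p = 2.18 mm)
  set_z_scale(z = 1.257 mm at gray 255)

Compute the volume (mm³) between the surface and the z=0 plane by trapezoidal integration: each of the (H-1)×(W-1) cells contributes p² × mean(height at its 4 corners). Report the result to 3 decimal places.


height_mm = gray/255 × 1.257; cell vol = 2.18² × mean(4 corners)
unit = 2.18² × 1.257 / (4×255) = 0.00585663 mm³ per gray-sum
row 0: Σ corner-gray over 5 cells = 2880  → 16.8671
row 1: Σ corner-gray over 5 cells = 2611  → 15.2917
row 2: Σ corner-gray over 5 cells = 2842  → 16.6446
Σ rows: total corner-gray = 8333  → 48.8033 mm³

48.803


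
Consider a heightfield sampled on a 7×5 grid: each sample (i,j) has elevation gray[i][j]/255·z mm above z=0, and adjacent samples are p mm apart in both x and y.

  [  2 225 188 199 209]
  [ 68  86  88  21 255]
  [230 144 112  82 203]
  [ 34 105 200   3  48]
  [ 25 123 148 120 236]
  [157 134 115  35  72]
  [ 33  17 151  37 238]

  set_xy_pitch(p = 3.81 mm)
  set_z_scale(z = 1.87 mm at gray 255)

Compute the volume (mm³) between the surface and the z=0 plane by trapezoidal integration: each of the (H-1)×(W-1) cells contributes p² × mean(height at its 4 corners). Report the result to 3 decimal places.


288.377

height_mm = gray/255 × 1.87; cell vol = 3.81² × mean(4 corners)
unit = 3.81² × 1.87 / (4×255) = 0.0266129 mm³ per gray-sum
row 0: Σ corner-gray over 4 cells = 2148  → 57.1644
row 1: Σ corner-gray over 4 cells = 1822  → 48.4886
row 2: Σ corner-gray over 4 cells = 1807  → 48.0894
row 3: Σ corner-gray over 4 cells = 1741  → 46.3330
row 4: Σ corner-gray over 4 cells = 1840  → 48.9676
row 5: Σ corner-gray over 4 cells = 1478  → 39.3338
Σ rows: total corner-gray = 10836  → 288.3768 mm³


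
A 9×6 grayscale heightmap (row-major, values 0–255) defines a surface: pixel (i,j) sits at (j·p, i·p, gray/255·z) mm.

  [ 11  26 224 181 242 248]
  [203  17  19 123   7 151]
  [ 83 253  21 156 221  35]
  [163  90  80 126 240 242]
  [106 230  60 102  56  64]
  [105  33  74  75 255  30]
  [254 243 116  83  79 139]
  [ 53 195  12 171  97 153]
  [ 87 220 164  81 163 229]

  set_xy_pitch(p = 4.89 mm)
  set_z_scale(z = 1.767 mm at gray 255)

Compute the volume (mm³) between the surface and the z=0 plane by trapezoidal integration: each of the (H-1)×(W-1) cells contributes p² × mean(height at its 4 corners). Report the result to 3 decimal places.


height_mm = gray/255 × 1.767; cell vol = 4.89² × mean(4 corners)
unit = 4.89² × 1.767 / (4×255) = 0.0414242 mm³ per gray-sum
row 0: Σ corner-gray over 5 cells = 2291  → 94.9028
row 1: Σ corner-gray over 5 cells = 2106  → 87.2394
row 2: Σ corner-gray over 5 cells = 2897  → 120.0059
row 3: Σ corner-gray over 5 cells = 2543  → 105.3417
row 4: Σ corner-gray over 5 cells = 2075  → 85.9552
row 5: Σ corner-gray over 5 cells = 2444  → 101.2407
row 6: Σ corner-gray over 5 cells = 2591  → 107.3301
row 7: Σ corner-gray over 5 cells = 2728  → 113.0052
Σ rows: total corner-gray = 19675  → 815.0211 mm³

815.021


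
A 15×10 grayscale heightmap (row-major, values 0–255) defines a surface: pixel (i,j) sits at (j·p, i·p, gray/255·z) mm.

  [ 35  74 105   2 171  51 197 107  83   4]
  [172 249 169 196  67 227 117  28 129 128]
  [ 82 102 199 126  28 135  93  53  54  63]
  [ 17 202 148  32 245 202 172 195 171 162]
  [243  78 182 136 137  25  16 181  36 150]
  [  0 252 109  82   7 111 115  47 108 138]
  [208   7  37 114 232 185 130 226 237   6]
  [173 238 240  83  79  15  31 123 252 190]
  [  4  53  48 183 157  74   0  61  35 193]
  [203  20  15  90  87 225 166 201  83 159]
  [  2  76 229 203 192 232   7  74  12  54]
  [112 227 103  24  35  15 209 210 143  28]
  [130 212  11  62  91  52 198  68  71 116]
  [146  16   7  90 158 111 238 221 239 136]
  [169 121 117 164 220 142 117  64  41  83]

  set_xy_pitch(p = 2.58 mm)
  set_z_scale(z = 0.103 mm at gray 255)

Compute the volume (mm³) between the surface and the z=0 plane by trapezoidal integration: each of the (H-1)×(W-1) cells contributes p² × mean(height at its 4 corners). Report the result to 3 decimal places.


height_mm = gray/255 × 0.103; cell vol = 2.58² × mean(4 corners)
unit = 2.58² × 0.103 / (4×255) = 0.000672166 mm³ per gray-sum
row 0: Σ corner-gray over 9 cells = 4283  → 2.8789
row 1: Σ corner-gray over 9 cells = 4389  → 2.9501
row 2: Σ corner-gray over 9 cells = 4638  → 3.1175
row 3: Σ corner-gray over 9 cells = 4888  → 3.2855
row 4: Σ corner-gray over 9 cells = 3775  → 2.5374
row 5: Σ corner-gray over 9 cells = 4350  → 2.9239
row 6: Σ corner-gray over 9 cells = 5035  → 3.3844
row 7: Σ corner-gray over 9 cells = 3904  → 2.6241
row 8: Σ corner-gray over 9 cells = 3555  → 2.3895
row 9: Σ corner-gray over 9 cells = 4242  → 2.8513
row 10: Σ corner-gray over 9 cells = 4178  → 2.8083
row 11: Σ corner-gray over 9 cells = 3848  → 2.5865
row 12: Σ corner-gray over 9 cells = 4218  → 2.8352
row 13: Σ corner-gray over 9 cells = 4666  → 3.1363
Σ rows: total corner-gray = 59969  → 40.3091 mm³

40.309


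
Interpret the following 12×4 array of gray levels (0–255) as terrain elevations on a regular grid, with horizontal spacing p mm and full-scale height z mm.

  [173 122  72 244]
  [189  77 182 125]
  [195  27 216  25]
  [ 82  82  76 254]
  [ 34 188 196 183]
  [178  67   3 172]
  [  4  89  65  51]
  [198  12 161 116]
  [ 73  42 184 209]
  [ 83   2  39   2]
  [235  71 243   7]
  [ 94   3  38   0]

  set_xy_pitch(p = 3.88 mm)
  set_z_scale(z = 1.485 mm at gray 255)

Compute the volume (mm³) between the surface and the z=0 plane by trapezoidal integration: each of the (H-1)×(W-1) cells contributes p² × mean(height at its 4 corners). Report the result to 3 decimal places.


304.630

height_mm = gray/255 × 1.485; cell vol = 3.88² × mean(4 corners)
unit = 3.88² × 1.485 / (4×255) = 0.0219174 mm³ per gray-sum
row 0: Σ corner-gray over 3 cells = 1637  → 35.8788
row 1: Σ corner-gray over 3 cells = 1538  → 33.7090
row 2: Σ corner-gray over 3 cells = 1358  → 29.7639
row 3: Σ corner-gray over 3 cells = 1637  → 35.8788
row 4: Σ corner-gray over 3 cells = 1475  → 32.3282
row 5: Σ corner-gray over 3 cells = 853  → 18.6956
row 6: Σ corner-gray over 3 cells = 1023  → 22.4215
row 7: Σ corner-gray over 3 cells = 1394  → 30.5529
row 8: Σ corner-gray over 3 cells = 901  → 19.7476
row 9: Σ corner-gray over 3 cells = 1037  → 22.7284
row 10: Σ corner-gray over 3 cells = 1046  → 22.9256
Σ rows: total corner-gray = 13899  → 304.6304 mm³


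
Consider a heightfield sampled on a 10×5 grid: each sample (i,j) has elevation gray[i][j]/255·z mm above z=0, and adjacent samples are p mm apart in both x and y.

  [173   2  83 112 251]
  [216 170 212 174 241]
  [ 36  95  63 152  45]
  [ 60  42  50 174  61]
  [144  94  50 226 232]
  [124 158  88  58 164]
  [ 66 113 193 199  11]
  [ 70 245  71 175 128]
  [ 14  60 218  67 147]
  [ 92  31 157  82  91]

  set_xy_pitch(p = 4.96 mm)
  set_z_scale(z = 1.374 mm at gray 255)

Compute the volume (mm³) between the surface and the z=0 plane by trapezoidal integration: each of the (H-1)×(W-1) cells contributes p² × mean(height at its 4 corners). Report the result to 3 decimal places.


584.818

height_mm = gray/255 × 1.374; cell vol = 4.96² × mean(4 corners)
unit = 4.96² × 1.374 / (4×255) = 0.0331398 mm³ per gray-sum
row 0: Σ corner-gray over 4 cells = 2387  → 79.1047
row 1: Σ corner-gray over 4 cells = 2270  → 75.2274
row 2: Σ corner-gray over 4 cells = 1354  → 44.8713
row 3: Σ corner-gray over 4 cells = 1769  → 58.6243
row 4: Σ corner-gray over 4 cells = 2012  → 66.6773
row 5: Σ corner-gray over 4 cells = 1983  → 65.7162
row 6: Σ corner-gray over 4 cells = 2267  → 75.1279
row 7: Σ corner-gray over 4 cells = 2031  → 67.3069
row 8: Σ corner-gray over 4 cells = 1574  → 52.1620
Σ rows: total corner-gray = 17647  → 584.8181 mm³


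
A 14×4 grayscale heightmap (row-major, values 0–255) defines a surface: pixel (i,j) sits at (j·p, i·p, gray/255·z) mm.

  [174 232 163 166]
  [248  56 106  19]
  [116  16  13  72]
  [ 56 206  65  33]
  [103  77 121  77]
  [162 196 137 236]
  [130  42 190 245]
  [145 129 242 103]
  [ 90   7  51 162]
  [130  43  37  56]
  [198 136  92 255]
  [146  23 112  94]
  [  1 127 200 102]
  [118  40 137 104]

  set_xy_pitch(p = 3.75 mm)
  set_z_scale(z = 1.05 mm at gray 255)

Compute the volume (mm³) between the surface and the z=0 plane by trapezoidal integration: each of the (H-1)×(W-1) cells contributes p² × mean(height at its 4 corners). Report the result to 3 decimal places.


251.305

height_mm = gray/255 × 1.05; cell vol = 3.75² × mean(4 corners)
unit = 3.75² × 1.05 / (4×255) = 0.0144761 mm³ per gray-sum
row 0: Σ corner-gray over 3 cells = 1721  → 24.9134
row 1: Σ corner-gray over 3 cells = 837  → 12.1165
row 2: Σ corner-gray over 3 cells = 877  → 12.6955
row 3: Σ corner-gray over 3 cells = 1207  → 17.4727
row 4: Σ corner-gray over 3 cells = 1640  → 23.7408
row 5: Σ corner-gray over 3 cells = 1903  → 27.5480
row 6: Σ corner-gray over 3 cells = 1829  → 26.4768
row 7: Σ corner-gray over 3 cells = 1358  → 19.6585
row 8: Σ corner-gray over 3 cells = 714  → 10.3359
row 9: Σ corner-gray over 3 cells = 1255  → 18.1675
row 10: Σ corner-gray over 3 cells = 1419  → 20.5416
row 11: Σ corner-gray over 3 cells = 1267  → 18.3412
row 12: Σ corner-gray over 3 cells = 1333  → 19.2966
Σ rows: total corner-gray = 17360  → 251.3051 mm³


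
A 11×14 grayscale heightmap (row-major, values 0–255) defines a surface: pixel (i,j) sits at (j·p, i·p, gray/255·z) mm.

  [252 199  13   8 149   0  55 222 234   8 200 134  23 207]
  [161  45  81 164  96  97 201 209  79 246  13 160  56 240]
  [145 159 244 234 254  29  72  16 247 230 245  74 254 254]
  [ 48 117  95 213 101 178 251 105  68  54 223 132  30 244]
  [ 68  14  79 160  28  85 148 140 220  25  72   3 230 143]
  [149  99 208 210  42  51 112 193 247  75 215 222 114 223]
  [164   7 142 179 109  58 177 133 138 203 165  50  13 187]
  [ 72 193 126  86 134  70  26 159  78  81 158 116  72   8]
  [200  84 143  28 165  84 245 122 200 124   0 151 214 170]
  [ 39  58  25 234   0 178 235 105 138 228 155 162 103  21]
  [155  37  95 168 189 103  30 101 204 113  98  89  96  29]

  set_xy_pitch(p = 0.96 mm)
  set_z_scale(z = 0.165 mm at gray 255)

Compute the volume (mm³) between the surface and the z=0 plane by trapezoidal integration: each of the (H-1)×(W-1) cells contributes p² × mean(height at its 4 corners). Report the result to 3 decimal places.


9.917

height_mm = gray/255 × 0.165; cell vol = 0.96² × mean(4 corners)
unit = 0.96² × 0.165 / (4×255) = 0.000149082 mm³ per gray-sum
row 0: Σ corner-gray over 13 cells = 6244  → 0.9309
row 1: Σ corner-gray over 13 cells = 7810  → 1.1643
row 2: Σ corner-gray over 13 cells = 7941  → 1.1839
row 3: Σ corner-gray over 13 cells = 6045  → 0.9012
row 4: Σ corner-gray over 13 cells = 6567  → 0.9790
row 5: Σ corner-gray over 13 cells = 7047  → 1.0506
row 6: Σ corner-gray over 13 cells = 5777  → 0.8612
row 7: Σ corner-gray over 13 cells = 6168  → 0.9195
row 8: Σ corner-gray over 13 cells = 6792  → 1.0126
row 9: Σ corner-gray over 13 cells = 6132  → 0.9142
Σ rows: total corner-gray = 66523  → 9.9174 mm³


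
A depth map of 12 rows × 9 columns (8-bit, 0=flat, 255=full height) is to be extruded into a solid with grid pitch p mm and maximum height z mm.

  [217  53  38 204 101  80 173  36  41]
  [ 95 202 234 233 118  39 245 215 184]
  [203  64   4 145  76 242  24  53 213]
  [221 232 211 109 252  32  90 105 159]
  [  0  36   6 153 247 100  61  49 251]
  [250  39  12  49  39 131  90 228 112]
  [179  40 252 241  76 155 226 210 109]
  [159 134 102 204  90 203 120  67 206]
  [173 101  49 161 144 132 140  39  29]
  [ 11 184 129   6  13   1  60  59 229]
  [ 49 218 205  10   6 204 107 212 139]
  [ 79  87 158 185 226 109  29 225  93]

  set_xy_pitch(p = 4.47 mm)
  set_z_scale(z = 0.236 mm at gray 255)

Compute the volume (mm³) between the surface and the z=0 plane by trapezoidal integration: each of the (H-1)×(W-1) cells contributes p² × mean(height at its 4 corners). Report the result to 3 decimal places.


height_mm = gray/255 × 0.236; cell vol = 4.47² × mean(4 corners)
unit = 4.47² × 0.236 / (4×255) = 0.00462303 mm³ per gray-sum
row 0: Σ corner-gray over 8 cells = 4479  → 20.7066
row 1: Σ corner-gray over 8 cells = 4483  → 20.7251
row 2: Σ corner-gray over 8 cells = 4074  → 18.8342
row 3: Σ corner-gray over 8 cells = 3997  → 18.4783
row 4: Σ corner-gray over 8 cells = 3093  → 14.2990
row 5: Σ corner-gray over 8 cells = 4226  → 19.5369
row 6: Σ corner-gray over 8 cells = 4893  → 22.6205
row 7: Σ corner-gray over 8 cells = 3939  → 18.2101
row 8: Σ corner-gray over 8 cells = 2878  → 13.3051
row 9: Σ corner-gray over 8 cells = 3256  → 15.0526
row 10: Σ corner-gray over 8 cells = 4322  → 19.9807
Σ rows: total corner-gray = 43640  → 201.7491 mm³

201.749
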